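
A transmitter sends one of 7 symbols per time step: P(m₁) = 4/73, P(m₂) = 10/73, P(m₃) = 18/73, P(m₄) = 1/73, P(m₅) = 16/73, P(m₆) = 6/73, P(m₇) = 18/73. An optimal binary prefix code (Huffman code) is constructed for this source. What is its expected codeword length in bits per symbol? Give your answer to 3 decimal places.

Repeatedly combine the two least-probable nodes; the expected code length is the sum of the merged weights.
merge 1/73 + 4/73 → 5/73
merge 5/73 + 6/73 → 11/73
merge 10/73 + 11/73 → 21/73
merge 16/73 + 18/73 → 34/73
merge 18/73 + 21/73 → 39/73
merge 34/73 + 39/73 → 1
L = 5/73 + 11/73 + 21/73 + 34/73 + 39/73 + 1 = 183/73 ≈ 2.507 bits/symbol.

2.507 bits/symbol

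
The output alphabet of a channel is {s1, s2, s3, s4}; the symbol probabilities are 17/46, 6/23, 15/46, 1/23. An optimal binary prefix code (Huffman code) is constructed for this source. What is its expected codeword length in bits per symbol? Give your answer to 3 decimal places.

1.935 bits/symbol

Repeatedly combine the two least-probable nodes; the expected code length is the sum of the merged weights.
merge 1/23 + 6/23 → 7/23
merge 7/23 + 15/46 → 29/46
merge 17/46 + 29/46 → 1
L = 7/23 + 29/46 + 1 = 89/46 ≈ 1.935 bits/symbol.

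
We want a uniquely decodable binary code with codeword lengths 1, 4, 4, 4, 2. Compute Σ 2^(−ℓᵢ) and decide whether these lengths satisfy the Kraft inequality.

With common denominator 2^4 = 16: Σ 2^(−ℓᵢ) = 8/16 + 1/16 + 1/16 + 1/16 + 4/16 = 15/16 = 0.9375.
Kraft's inequality requires Σ ≤ 1; here Σ = 0.9375 ≤ 1, so such a prefix code exists.

0.9375; yes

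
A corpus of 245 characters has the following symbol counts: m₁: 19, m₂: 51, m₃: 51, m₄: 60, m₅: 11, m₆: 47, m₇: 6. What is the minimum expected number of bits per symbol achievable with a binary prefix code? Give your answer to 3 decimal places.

Probabilities are the counts divided by 245.
Repeatedly combine the two least-probable nodes; the expected code length is the sum of the merged weights.
merge 6/245 + 11/245 → 17/245
merge 17/245 + 19/245 → 36/245
merge 36/245 + 47/245 → 83/245
merge 51/245 + 51/245 → 102/245
merge 12/49 + 83/245 → 143/245
merge 102/245 + 143/245 → 1
L = 17/245 + 36/245 + 83/245 + 102/245 + 143/245 + 1 = 626/245 ≈ 2.555 bits/symbol.

2.555 bits/symbol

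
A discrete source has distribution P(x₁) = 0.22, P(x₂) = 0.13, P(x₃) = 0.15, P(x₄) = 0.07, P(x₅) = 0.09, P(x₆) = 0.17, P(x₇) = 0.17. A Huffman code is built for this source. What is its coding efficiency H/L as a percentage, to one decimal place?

Entropy H = −Σ p log₂ p ≈ 2.7241 bits.
Huffman merges: 7/100+9/100→4/25; 13/100+3/20→7/25; 4/25+17/100→33/100; 17/100+11/50→39/100; 7/25+33/100→61/100; 39/100+61/100→1. L = 277/100 ≈ 2.7700.
Efficiency = H/L = 2.7241/2.7700 = 98.3%.

98.3%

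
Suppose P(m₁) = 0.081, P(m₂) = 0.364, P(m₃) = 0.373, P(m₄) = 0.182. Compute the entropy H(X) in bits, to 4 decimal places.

H = −Σ pᵢ log₂ pᵢ.
−0.081·log₂(0.081) = 0.2937
−0.364·log₂(0.364) = 0.5307
−0.373·log₂(0.373) = 0.5307
−0.182·log₂(0.182) = 0.4474
Sum ≈ 1.8024 → 1.8024 bits.

1.8024 bits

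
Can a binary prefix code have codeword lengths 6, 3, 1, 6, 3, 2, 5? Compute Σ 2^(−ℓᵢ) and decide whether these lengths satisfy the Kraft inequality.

1.0625; no

With common denominator 2^6 = 64: Σ 2^(−ℓᵢ) = 1/64 + 8/64 + 32/64 + 1/64 + 8/64 + 16/64 + 2/64 = 68/64 = 1.0625.
Kraft's inequality requires Σ ≤ 1; here Σ = 1.0625 > 1, so no such prefix code exists.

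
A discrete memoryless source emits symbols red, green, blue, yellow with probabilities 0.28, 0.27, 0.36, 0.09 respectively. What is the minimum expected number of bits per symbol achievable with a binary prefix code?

2 bits/symbol

Repeatedly combine the two least-probable nodes; the expected code length is the sum of the merged weights.
merge 9/100 + 27/100 → 9/25
merge 7/25 + 9/25 → 16/25
merge 9/25 + 16/25 → 1
L = 9/25 + 16/25 + 1 = 2 bits/symbol.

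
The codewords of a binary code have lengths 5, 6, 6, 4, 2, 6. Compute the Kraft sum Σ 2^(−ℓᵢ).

With common denominator 2^6 = 64: Σ 2^(−ℓᵢ) = 2/64 + 1/64 + 1/64 + 4/64 + 16/64 + 1/64 = 25/64 = 0.390625.

0.390625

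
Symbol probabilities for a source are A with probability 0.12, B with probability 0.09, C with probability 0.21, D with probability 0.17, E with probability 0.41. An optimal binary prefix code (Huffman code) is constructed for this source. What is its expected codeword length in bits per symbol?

Repeatedly combine the two least-probable nodes; the expected code length is the sum of the merged weights.
merge 9/100 + 3/25 → 21/100
merge 17/100 + 21/100 → 19/50
merge 21/100 + 19/50 → 59/100
merge 41/100 + 59/100 → 1
L = 21/100 + 19/50 + 59/100 + 1 = 109/50 = 2.18 bits/symbol.

2.18 bits/symbol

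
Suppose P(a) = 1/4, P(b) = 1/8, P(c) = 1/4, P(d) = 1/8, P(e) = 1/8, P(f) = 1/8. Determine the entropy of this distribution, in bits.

2.5 bits

Each probability is a power of 1/2, so log₂(1/p) is an integer.
H = Σ p·log₂(1/p) = 1/4·2 + 1/8·3 + 1/4·2 + 1/8·3 + 1/8·3 + 1/8·3 = 2.5 bits.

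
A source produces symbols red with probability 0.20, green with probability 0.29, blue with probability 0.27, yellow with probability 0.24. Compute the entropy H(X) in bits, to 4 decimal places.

1.9864 bits

H = −Σ pᵢ log₂ pᵢ.
−0.20·log₂(0.20) = 0.4644
−0.29·log₂(0.29) = 0.5179
−0.27·log₂(0.27) = 0.5100
−0.24·log₂(0.24) = 0.4941
Sum ≈ 1.9864 → 1.9864 bits.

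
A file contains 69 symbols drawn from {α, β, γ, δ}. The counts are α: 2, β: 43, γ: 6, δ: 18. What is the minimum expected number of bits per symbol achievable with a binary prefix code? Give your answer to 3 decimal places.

1.493 bits/symbol

Probabilities are the counts divided by 69.
Repeatedly combine the two least-probable nodes; the expected code length is the sum of the merged weights.
merge 2/69 + 2/23 → 8/69
merge 8/69 + 6/23 → 26/69
merge 26/69 + 43/69 → 1
L = 8/69 + 26/69 + 1 = 103/69 ≈ 1.493 bits/symbol.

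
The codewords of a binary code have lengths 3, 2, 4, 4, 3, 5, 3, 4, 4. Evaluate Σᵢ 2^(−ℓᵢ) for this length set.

0.90625

With common denominator 2^5 = 32: Σ 2^(−ℓᵢ) = 4/32 + 8/32 + 2/32 + 2/32 + 4/32 + 1/32 + 4/32 + 2/32 + 2/32 = 29/32 = 0.90625.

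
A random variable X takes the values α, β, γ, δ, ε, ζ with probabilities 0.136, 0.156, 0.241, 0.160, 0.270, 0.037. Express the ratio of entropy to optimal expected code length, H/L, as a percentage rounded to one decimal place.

97.0%

Entropy H = −Σ p log₂ p ≈ 2.4134 bits.
Huffman merges: 37/1000+17/125→173/1000; 39/250+4/25→79/250; 173/1000+241/1000→207/500; 27/100+79/250→293/500; 207/500+293/500→1. L = 2489/1000 ≈ 2.4890.
Efficiency = H/L = 2.4134/2.4890 = 97.0%.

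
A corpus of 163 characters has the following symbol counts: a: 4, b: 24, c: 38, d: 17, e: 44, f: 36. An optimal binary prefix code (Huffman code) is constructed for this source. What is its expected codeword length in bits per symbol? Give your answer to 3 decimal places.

2.405 bits/symbol

Probabilities are the counts divided by 163.
Repeatedly combine the two least-probable nodes; the expected code length is the sum of the merged weights.
merge 4/163 + 17/163 → 21/163
merge 21/163 + 24/163 → 45/163
merge 36/163 + 38/163 → 74/163
merge 44/163 + 45/163 → 89/163
merge 74/163 + 89/163 → 1
L = 21/163 + 45/163 + 74/163 + 89/163 + 1 = 392/163 ≈ 2.405 bits/symbol.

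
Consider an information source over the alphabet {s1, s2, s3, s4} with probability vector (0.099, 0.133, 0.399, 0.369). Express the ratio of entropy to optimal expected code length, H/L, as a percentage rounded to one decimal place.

96.9%

Entropy H = −Σ p log₂ p ≈ 1.7770 bits.
Huffman merges: 99/1000+133/1000→29/125; 29/125+369/1000→601/1000; 399/1000+601/1000→1. L = 1833/1000 ≈ 1.8330.
Efficiency = H/L = 1.7770/1.8330 = 96.9%.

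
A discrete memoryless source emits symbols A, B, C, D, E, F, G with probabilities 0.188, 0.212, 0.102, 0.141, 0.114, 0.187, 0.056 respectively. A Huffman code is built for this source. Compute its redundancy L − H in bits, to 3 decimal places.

0.053 bits

Entropy H = −Σ p log₂ p ≈ 2.7045 bits.
Huffman merges: 7/125+51/500→79/500; 57/500+141/1000→51/200; 79/500+187/1000→69/200; 47/250+53/250→2/5; 51/200+69/200→3/5; 2/5+3/5→1. L = 1379/500 ≈ 2.7580.
L − H = 2.7580 − 2.7045 = 0.053 bits.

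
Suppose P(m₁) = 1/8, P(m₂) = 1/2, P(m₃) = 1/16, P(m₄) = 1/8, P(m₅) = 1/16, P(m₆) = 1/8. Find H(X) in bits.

Each probability is a power of 1/2, so log₂(1/p) is an integer.
H = Σ p·log₂(1/p) = 1/8·3 + 1/2·1 + 1/16·4 + 1/8·3 + 1/16·4 + 1/8·3 = 2.125 bits.

2.125 bits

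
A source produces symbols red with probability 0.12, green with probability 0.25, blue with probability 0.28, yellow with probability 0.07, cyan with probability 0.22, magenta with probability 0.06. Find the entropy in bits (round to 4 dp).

H = −Σ pᵢ log₂ pᵢ.
−0.12·log₂(0.12) = 0.3671
−0.25·log₂(0.25) = 0.5000
−0.28·log₂(0.28) = 0.5142
−0.07·log₂(0.07) = 0.2686
−0.22·log₂(0.22) = 0.4806
−0.06·log₂(0.06) = 0.2435
Sum ≈ 2.3739 → 2.3739 bits.

2.3739 bits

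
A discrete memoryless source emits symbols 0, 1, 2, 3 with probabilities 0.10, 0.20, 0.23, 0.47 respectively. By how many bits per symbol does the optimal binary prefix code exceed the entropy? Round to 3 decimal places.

Entropy H = −Σ p log₂ p ≈ 1.7962 bits.
Huffman merges: 1/10+1/5→3/10; 23/100+3/10→53/100; 47/100+53/100→1. L = 183/100 ≈ 1.8300.
L − H = 1.8300 − 1.7962 = 0.034 bits.

0.034 bits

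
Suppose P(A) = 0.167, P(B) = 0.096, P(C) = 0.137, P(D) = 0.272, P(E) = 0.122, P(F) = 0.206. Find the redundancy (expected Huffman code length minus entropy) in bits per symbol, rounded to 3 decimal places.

Entropy H = −Σ p log₂ p ≈ 2.4994 bits.
Huffman merges: 12/125+61/500→109/500; 137/1000+167/1000→38/125; 103/500+109/500→53/125; 34/125+38/125→72/125; 53/125+72/125→1. L = 1261/500 ≈ 2.5220.
L − H = 2.5220 − 2.4994 = 0.023 bits.

0.023 bits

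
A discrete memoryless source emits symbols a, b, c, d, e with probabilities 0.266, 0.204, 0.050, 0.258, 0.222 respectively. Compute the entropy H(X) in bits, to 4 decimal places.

2.1785 bits

H = −Σ pᵢ log₂ pᵢ.
−0.266·log₂(0.266) = 0.5082
−0.204·log₂(0.204) = 0.4678
−0.050·log₂(0.050) = 0.2161
−0.258·log₂(0.258) = 0.5043
−0.222·log₂(0.222) = 0.4820
Sum ≈ 2.1785 → 2.1785 bits.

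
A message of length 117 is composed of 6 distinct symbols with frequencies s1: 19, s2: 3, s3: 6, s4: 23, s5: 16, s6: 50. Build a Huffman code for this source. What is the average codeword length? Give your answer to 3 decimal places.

2.222 bits/symbol

Probabilities are the counts divided by 117.
Repeatedly combine the two least-probable nodes; the expected code length is the sum of the merged weights.
merge 1/39 + 2/39 → 1/13
merge 1/13 + 16/117 → 25/117
merge 19/117 + 23/117 → 14/39
merge 25/117 + 14/39 → 67/117
merge 50/117 + 67/117 → 1
L = 1/13 + 25/117 + 14/39 + 67/117 + 1 = 20/9 ≈ 2.222 bits/symbol.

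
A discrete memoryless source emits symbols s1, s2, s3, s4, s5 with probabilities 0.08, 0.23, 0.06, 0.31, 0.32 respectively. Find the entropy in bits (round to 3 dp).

2.073 bits

H = −Σ pᵢ log₂ pᵢ.
−0.08·log₂(0.08) = 0.2915
−0.23·log₂(0.23) = 0.4877
−0.06·log₂(0.06) = 0.2435
−0.31·log₂(0.31) = 0.5238
−0.32·log₂(0.32) = 0.5260
Sum ≈ 2.0725 → 2.073 bits.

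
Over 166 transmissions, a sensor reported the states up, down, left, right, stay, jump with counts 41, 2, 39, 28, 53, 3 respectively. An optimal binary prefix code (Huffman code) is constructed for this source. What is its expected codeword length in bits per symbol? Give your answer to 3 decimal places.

Probabilities are the counts divided by 166.
Repeatedly combine the two least-probable nodes; the expected code length is the sum of the merged weights.
merge 1/83 + 3/166 → 5/166
merge 5/166 + 14/83 → 33/166
merge 33/166 + 39/166 → 36/83
merge 41/166 + 53/166 → 47/83
merge 36/83 + 47/83 → 1
L = 5/166 + 33/166 + 36/83 + 47/83 + 1 = 185/83 ≈ 2.229 bits/symbol.

2.229 bits/symbol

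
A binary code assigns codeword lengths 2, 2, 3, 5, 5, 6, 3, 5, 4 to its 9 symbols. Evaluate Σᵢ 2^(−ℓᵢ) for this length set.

With common denominator 2^6 = 64: Σ 2^(−ℓᵢ) = 16/64 + 16/64 + 8/64 + 2/64 + 2/64 + 1/64 + 8/64 + 2/64 + 4/64 = 59/64 = 0.921875.

0.921875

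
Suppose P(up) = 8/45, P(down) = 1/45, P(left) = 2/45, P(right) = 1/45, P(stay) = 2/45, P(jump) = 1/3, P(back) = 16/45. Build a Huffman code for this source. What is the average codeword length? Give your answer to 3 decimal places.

2.222 bits/symbol

Repeatedly combine the two least-probable nodes; the expected code length is the sum of the merged weights.
merge 1/45 + 1/45 → 2/45
merge 2/45 + 2/45 → 4/45
merge 2/45 + 4/45 → 2/15
merge 2/15 + 8/45 → 14/45
merge 14/45 + 1/3 → 29/45
merge 16/45 + 29/45 → 1
L = 2/45 + 4/45 + 2/15 + 14/45 + 29/45 + 1 = 20/9 ≈ 2.222 bits/symbol.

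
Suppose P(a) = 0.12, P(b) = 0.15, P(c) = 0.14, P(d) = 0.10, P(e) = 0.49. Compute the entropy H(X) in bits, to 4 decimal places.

2.0112 bits

H = −Σ pᵢ log₂ pᵢ.
−0.12·log₂(0.12) = 0.3671
−0.15·log₂(0.15) = 0.4105
−0.14·log₂(0.14) = 0.3971
−0.10·log₂(0.10) = 0.3322
−0.49·log₂(0.49) = 0.5043
Sum ≈ 2.0112 → 2.0112 bits.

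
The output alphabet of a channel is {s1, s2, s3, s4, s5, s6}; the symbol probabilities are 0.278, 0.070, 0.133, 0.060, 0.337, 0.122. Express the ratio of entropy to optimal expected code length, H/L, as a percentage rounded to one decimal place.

97.0%

Entropy H = −Σ p log₂ p ≈ 2.3117 bits.
Huffman merges: 3/50+7/100→13/100; 61/500+13/100→63/250; 133/1000+63/250→77/200; 139/500+337/1000→123/200; 77/200+123/200→1. L = 1191/500 ≈ 2.3820.
Efficiency = H/L = 2.3117/2.3820 = 97.0%.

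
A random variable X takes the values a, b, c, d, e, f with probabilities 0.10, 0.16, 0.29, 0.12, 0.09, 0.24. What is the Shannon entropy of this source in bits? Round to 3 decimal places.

2.447 bits

H = −Σ pᵢ log₂ pᵢ.
−0.10·log₂(0.10) = 0.3322
−0.16·log₂(0.16) = 0.4230
−0.29·log₂(0.29) = 0.5179
−0.12·log₂(0.12) = 0.3671
−0.09·log₂(0.09) = 0.3127
−0.24·log₂(0.24) = 0.4941
Sum ≈ 2.4470 → 2.447 bits.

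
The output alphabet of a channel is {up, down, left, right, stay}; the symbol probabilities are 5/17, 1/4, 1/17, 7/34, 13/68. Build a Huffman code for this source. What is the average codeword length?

Repeatedly combine the two least-probable nodes; the expected code length is the sum of the merged weights.
merge 1/17 + 13/68 → 1/4
merge 7/34 + 1/4 → 31/68
merge 1/4 + 5/17 → 37/68
merge 31/68 + 37/68 → 1
L = 1/4 + 31/68 + 37/68 + 1 = 9/4 = 2.25 bits/symbol.

2.25 bits/symbol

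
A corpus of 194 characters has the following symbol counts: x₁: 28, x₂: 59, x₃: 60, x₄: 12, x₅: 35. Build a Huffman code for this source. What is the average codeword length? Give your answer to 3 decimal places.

2.206 bits/symbol

Probabilities are the counts divided by 194.
Repeatedly combine the two least-probable nodes; the expected code length is the sum of the merged weights.
merge 6/97 + 14/97 → 20/97
merge 35/194 + 20/97 → 75/194
merge 59/194 + 30/97 → 119/194
merge 75/194 + 119/194 → 1
L = 20/97 + 75/194 + 119/194 + 1 = 214/97 ≈ 2.206 bits/symbol.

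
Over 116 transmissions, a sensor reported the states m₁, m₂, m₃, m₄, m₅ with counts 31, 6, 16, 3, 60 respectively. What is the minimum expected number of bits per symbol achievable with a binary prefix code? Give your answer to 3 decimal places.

Probabilities are the counts divided by 116.
Repeatedly combine the two least-probable nodes; the expected code length is the sum of the merged weights.
merge 3/116 + 3/58 → 9/116
merge 9/116 + 4/29 → 25/116
merge 25/116 + 31/116 → 14/29
merge 14/29 + 15/29 → 1
L = 9/116 + 25/116 + 14/29 + 1 = 103/58 ≈ 1.776 bits/symbol.

1.776 bits/symbol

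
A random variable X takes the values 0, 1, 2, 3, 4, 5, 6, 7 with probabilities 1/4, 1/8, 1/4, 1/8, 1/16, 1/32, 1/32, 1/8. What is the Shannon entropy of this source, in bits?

2.6875 bits

Each probability is a power of 1/2, so log₂(1/p) is an integer.
H = Σ p·log₂(1/p) = 1/4·2 + 1/8·3 + 1/4·2 + 1/8·3 + 1/16·4 + 1/32·5 + 1/32·5 + 1/8·3 = 2.6875 bits.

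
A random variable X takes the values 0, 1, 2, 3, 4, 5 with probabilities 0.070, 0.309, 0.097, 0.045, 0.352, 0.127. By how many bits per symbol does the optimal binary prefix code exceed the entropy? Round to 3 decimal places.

Entropy H = −Σ p log₂ p ≈ 2.2282 bits.
Huffman merges: 9/200+7/100→23/200; 97/1000+23/200→53/250; 127/1000+53/250→339/1000; 309/1000+339/1000→81/125; 44/125+81/125→1. L = 1157/500 ≈ 2.3140.
L − H = 2.3140 − 2.2282 = 0.086 bits.

0.086 bits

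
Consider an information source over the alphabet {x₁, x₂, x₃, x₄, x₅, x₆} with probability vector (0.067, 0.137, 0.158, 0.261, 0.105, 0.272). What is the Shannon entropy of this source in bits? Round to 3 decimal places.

2.433 bits

H = −Σ pᵢ log₂ pᵢ.
−0.067·log₂(0.067) = 0.2613
−0.137·log₂(0.137) = 0.3929
−0.158·log₂(0.158) = 0.4206
−0.261·log₂(0.261) = 0.5058
−0.105·log₂(0.105) = 0.3414
−0.272·log₂(0.272) = 0.5109
Sum ≈ 2.4329 → 2.433 bits.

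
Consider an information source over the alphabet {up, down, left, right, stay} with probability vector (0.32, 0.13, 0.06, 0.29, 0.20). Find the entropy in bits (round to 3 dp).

2.135 bits

H = −Σ pᵢ log₂ pᵢ.
−0.32·log₂(0.32) = 0.5260
−0.13·log₂(0.13) = 0.3826
−0.06·log₂(0.06) = 0.2435
−0.29·log₂(0.29) = 0.5179
−0.20·log₂(0.20) = 0.4644
Sum ≈ 2.1345 → 2.135 bits.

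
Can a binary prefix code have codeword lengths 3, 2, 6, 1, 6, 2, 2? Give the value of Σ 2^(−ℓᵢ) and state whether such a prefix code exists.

1.40625; no

With common denominator 2^6 = 64: Σ 2^(−ℓᵢ) = 8/64 + 16/64 + 1/64 + 32/64 + 1/64 + 16/64 + 16/64 = 90/64 = 1.40625.
Kraft's inequality requires Σ ≤ 1; here Σ = 1.40625 > 1, so no such prefix code exists.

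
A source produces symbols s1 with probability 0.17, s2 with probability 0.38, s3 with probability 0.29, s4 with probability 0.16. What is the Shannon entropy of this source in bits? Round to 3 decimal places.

H = −Σ pᵢ log₂ pᵢ.
−0.17·log₂(0.17) = 0.4346
−0.38·log₂(0.38) = 0.5305
−0.29·log₂(0.29) = 0.5179
−0.16·log₂(0.16) = 0.4230
Sum ≈ 1.9060 → 1.906 bits.

1.906 bits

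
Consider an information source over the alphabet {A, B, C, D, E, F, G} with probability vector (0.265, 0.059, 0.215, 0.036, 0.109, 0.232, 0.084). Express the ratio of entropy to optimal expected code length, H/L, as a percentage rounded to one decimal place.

Entropy H = −Σ p log₂ p ≈ 2.5358 bits.
Huffman merges: 9/250+59/1000→19/200; 21/250+19/200→179/1000; 109/1000+179/1000→36/125; 43/200+29/125→447/1000; 53/200+36/125→553/1000; 447/1000+553/1000→1. L = 1281/500 ≈ 2.5620.
Efficiency = H/L = 2.5358/2.5620 = 99.0%.

99.0%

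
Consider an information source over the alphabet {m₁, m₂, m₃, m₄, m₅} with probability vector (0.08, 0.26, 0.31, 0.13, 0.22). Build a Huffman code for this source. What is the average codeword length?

Repeatedly combine the two least-probable nodes; the expected code length is the sum of the merged weights.
merge 2/25 + 13/100 → 21/100
merge 21/100 + 11/50 → 43/100
merge 13/50 + 31/100 → 57/100
merge 43/100 + 57/100 → 1
L = 21/100 + 43/100 + 57/100 + 1 = 221/100 = 2.21 bits/symbol.

2.21 bits/symbol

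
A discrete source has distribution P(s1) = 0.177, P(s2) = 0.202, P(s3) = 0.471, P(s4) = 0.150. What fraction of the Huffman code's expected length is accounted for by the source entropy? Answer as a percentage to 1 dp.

Entropy H = −Σ p log₂ p ≈ 1.8305 bits.
Huffman merges: 3/20+177/1000→327/1000; 101/500+327/1000→529/1000; 471/1000+529/1000→1. L = 232/125 ≈ 1.8560.
Efficiency = H/L = 1.8305/1.8560 = 98.6%.

98.6%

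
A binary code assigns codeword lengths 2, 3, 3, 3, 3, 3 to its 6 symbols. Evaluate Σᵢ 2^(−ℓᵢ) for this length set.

With common denominator 2^3 = 8: Σ 2^(−ℓᵢ) = 2/8 + 1/8 + 1/8 + 1/8 + 1/8 + 1/8 = 7/8 = 0.875.

0.875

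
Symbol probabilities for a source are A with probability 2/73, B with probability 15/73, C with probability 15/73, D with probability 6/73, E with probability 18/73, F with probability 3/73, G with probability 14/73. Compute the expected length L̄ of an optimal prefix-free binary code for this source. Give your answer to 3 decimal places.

Repeatedly combine the two least-probable nodes; the expected code length is the sum of the merged weights.
merge 2/73 + 3/73 → 5/73
merge 5/73 + 6/73 → 11/73
merge 11/73 + 14/73 → 25/73
merge 15/73 + 15/73 → 30/73
merge 18/73 + 25/73 → 43/73
merge 30/73 + 43/73 → 1
L = 5/73 + 11/73 + 25/73 + 30/73 + 43/73 + 1 = 187/73 ≈ 2.562 bits/symbol.

2.562 bits/symbol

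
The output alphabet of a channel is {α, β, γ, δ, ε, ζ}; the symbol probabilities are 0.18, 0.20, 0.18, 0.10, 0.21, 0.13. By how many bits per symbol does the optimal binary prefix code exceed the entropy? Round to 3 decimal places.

0.047 bits

Entropy H = −Σ p log₂ p ≈ 2.5427 bits.
Huffman merges: 1/10+13/100→23/100; 9/50+9/50→9/25; 1/5+21/100→41/100; 23/100+9/25→59/100; 41/100+59/100→1. L = 259/100 ≈ 2.5900.
L − H = 2.5900 − 2.5427 = 0.047 bits.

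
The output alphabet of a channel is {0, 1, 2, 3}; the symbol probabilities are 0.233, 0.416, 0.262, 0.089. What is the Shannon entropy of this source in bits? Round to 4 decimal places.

1.8329 bits

H = −Σ pᵢ log₂ pᵢ.
−0.233·log₂(0.233) = 0.4897
−0.416·log₂(0.416) = 0.5264
−0.262·log₂(0.262) = 0.5063
−0.089·log₂(0.089) = 0.3106
Sum ≈ 1.8329 → 1.8329 bits.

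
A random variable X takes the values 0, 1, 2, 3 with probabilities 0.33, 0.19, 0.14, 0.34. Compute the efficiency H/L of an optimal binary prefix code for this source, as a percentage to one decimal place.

95.9%

Entropy H = −Σ p log₂ p ≈ 1.9093 bits.
Huffman merges: 7/50+19/100→33/100; 33/100+33/100→33/50; 17/50+33/50→1. L = 199/100 ≈ 1.9900.
Efficiency = H/L = 1.9093/1.9900 = 95.9%.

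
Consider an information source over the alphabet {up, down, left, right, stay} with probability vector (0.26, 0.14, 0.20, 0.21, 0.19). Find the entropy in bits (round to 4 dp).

H = −Σ pᵢ log₂ pᵢ.
−0.26·log₂(0.26) = 0.5053
−0.14·log₂(0.14) = 0.3971
−0.20·log₂(0.20) = 0.4644
−0.21·log₂(0.21) = 0.4728
−0.19·log₂(0.19) = 0.4552
Sum ≈ 2.2948 → 2.2948 bits.

2.2948 bits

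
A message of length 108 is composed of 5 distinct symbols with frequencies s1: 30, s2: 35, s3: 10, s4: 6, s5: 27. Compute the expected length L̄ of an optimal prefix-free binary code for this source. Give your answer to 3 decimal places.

Probabilities are the counts divided by 108.
Repeatedly combine the two least-probable nodes; the expected code length is the sum of the merged weights.
merge 1/18 + 5/54 → 4/27
merge 4/27 + 1/4 → 43/108
merge 5/18 + 35/108 → 65/108
merge 43/108 + 65/108 → 1
L = 4/27 + 43/108 + 65/108 + 1 = 58/27 ≈ 2.148 bits/symbol.

2.148 bits/symbol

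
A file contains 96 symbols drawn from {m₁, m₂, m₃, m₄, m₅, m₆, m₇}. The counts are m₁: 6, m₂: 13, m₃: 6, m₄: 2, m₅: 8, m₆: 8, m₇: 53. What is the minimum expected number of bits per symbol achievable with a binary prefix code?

Probabilities are the counts divided by 96.
Repeatedly combine the two least-probable nodes; the expected code length is the sum of the merged weights.
merge 1/48 + 1/16 → 1/12
merge 1/16 + 1/12 → 7/48
merge 1/12 + 1/12 → 1/6
merge 13/96 + 7/48 → 9/32
merge 1/6 + 9/32 → 43/96
merge 43/96 + 53/96 → 1
L = 1/12 + 7/48 + 1/6 + 9/32 + 43/96 + 1 = 17/8 = 2.125 bits/symbol.

2.125 bits/symbol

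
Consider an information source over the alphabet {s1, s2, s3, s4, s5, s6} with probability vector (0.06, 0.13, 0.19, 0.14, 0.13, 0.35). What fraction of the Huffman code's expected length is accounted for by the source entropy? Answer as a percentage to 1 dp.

97.2%

Entropy H = −Σ p log₂ p ≈ 2.3913 bits.
Huffman merges: 3/50+13/100→19/100; 13/100+7/50→27/100; 19/100+19/100→19/50; 27/100+7/20→31/50; 19/50+31/50→1. L = 123/50 ≈ 2.4600.
Efficiency = H/L = 2.3913/2.4600 = 97.2%.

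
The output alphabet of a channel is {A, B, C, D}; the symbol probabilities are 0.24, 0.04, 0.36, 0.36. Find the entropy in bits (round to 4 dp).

H = −Σ pᵢ log₂ pᵢ.
−0.24·log₂(0.24) = 0.4941
−0.04·log₂(0.04) = 0.1858
−0.36·log₂(0.36) = 0.5306
−0.36·log₂(0.36) = 0.5306
Sum ≈ 1.7411 → 1.7411 bits.

1.7411 bits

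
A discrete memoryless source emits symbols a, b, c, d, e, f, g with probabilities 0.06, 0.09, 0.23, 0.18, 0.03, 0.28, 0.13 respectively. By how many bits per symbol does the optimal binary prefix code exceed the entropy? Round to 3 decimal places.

Entropy H = −Σ p log₂ p ≈ 2.5378 bits.
Huffman merges: 3/100+3/50→9/100; 9/100+9/100→9/50; 13/100+9/50→31/100; 9/50+23/100→41/100; 7/25+31/100→59/100; 41/100+59/100→1. L = 129/50 ≈ 2.5800.
L − H = 2.5800 − 2.5378 = 0.042 bits.

0.042 bits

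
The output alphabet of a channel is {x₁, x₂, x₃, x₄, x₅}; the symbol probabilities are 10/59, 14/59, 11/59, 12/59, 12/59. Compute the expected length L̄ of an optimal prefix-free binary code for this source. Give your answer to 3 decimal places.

2.356 bits/symbol

Repeatedly combine the two least-probable nodes; the expected code length is the sum of the merged weights.
merge 10/59 + 11/59 → 21/59
merge 12/59 + 12/59 → 24/59
merge 14/59 + 21/59 → 35/59
merge 24/59 + 35/59 → 1
L = 21/59 + 24/59 + 35/59 + 1 = 139/59 ≈ 2.356 bits/symbol.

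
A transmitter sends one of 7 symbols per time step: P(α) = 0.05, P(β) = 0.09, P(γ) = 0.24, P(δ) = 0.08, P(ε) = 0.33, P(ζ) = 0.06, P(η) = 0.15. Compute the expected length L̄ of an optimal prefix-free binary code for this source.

Repeatedly combine the two least-probable nodes; the expected code length is the sum of the merged weights.
merge 1/20 + 3/50 → 11/100
merge 2/25 + 9/100 → 17/100
merge 11/100 + 3/20 → 13/50
merge 17/100 + 6/25 → 41/100
merge 13/50 + 33/100 → 59/100
merge 41/100 + 59/100 → 1
L = 11/100 + 17/100 + 13/50 + 41/100 + 59/100 + 1 = 127/50 = 2.54 bits/symbol.

2.54 bits/symbol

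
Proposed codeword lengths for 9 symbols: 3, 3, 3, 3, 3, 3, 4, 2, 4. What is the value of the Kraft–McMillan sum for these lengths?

With common denominator 2^4 = 16: Σ 2^(−ℓᵢ) = 2/16 + 2/16 + 2/16 + 2/16 + 2/16 + 2/16 + 1/16 + 4/16 + 1/16 = 18/16 = 1.125.

1.125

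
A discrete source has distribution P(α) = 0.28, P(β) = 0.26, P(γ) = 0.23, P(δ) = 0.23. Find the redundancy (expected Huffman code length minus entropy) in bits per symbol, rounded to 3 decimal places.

Entropy H = −Σ p log₂ p ≈ 1.9948 bits.
Huffman merges: 23/100+23/100→23/50; 13/50+7/25→27/50; 23/50+27/50→1. L = 2 ≈ 2.0000.
L − H = 2.0000 − 1.9948 = 0.005 bits.

0.005 bits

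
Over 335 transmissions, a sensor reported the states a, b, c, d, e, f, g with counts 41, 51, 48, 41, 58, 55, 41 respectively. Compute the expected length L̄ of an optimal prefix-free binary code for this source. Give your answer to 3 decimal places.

2.827 bits/symbol

Probabilities are the counts divided by 335.
Repeatedly combine the two least-probable nodes; the expected code length is the sum of the merged weights.
merge 41/335 + 41/335 → 82/335
merge 41/335 + 48/335 → 89/335
merge 51/335 + 11/67 → 106/335
merge 58/335 + 82/335 → 28/67
merge 89/335 + 106/335 → 39/67
merge 28/67 + 39/67 → 1
L = 82/335 + 89/335 + 106/335 + 28/67 + 39/67 + 1 = 947/335 ≈ 2.827 bits/symbol.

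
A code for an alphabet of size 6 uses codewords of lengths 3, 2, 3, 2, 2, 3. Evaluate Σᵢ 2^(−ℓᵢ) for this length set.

With common denominator 2^3 = 8: Σ 2^(−ℓᵢ) = 1/8 + 2/8 + 1/8 + 2/8 + 2/8 + 1/8 = 9/8 = 1.125.

1.125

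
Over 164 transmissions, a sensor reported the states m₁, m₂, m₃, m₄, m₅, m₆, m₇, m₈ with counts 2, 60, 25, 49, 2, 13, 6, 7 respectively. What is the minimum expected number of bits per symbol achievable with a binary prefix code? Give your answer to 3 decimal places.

2.341 bits/symbol

Probabilities are the counts divided by 164.
Repeatedly combine the two least-probable nodes; the expected code length is the sum of the merged weights.
merge 1/82 + 1/82 → 1/41
merge 1/41 + 3/82 → 5/82
merge 7/164 + 5/82 → 17/164
merge 13/164 + 17/164 → 15/82
merge 25/164 + 15/82 → 55/164
merge 49/164 + 55/164 → 26/41
merge 15/41 + 26/41 → 1
L = 1/41 + 5/82 + 17/164 + 15/82 + 55/164 + 26/41 + 1 = 96/41 ≈ 2.341 bits/symbol.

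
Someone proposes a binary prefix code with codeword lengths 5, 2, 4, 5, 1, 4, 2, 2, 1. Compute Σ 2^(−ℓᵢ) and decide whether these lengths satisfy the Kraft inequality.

With common denominator 2^5 = 32: Σ 2^(−ℓᵢ) = 1/32 + 8/32 + 2/32 + 1/32 + 16/32 + 2/32 + 8/32 + 8/32 + 16/32 = 62/32 = 1.9375.
Kraft's inequality requires Σ ≤ 1; here Σ = 1.9375 > 1, so no such prefix code exists.

1.9375; no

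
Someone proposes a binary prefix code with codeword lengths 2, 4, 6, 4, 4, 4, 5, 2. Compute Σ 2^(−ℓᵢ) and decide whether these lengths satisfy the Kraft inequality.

0.796875; yes

With common denominator 2^6 = 64: Σ 2^(−ℓᵢ) = 16/64 + 4/64 + 1/64 + 4/64 + 4/64 + 4/64 + 2/64 + 16/64 = 51/64 = 0.796875.
Kraft's inequality requires Σ ≤ 1; here Σ = 0.796875 ≤ 1, so such a prefix code exists.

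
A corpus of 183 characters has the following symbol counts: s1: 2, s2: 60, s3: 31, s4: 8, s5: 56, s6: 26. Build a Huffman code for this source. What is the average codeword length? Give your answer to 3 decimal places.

2.251 bits/symbol

Probabilities are the counts divided by 183.
Repeatedly combine the two least-probable nodes; the expected code length is the sum of the merged weights.
merge 2/183 + 8/183 → 10/183
merge 10/183 + 26/183 → 12/61
merge 31/183 + 12/61 → 67/183
merge 56/183 + 20/61 → 116/183
merge 67/183 + 116/183 → 1
L = 10/183 + 12/61 + 67/183 + 116/183 + 1 = 412/183 ≈ 2.251 bits/symbol.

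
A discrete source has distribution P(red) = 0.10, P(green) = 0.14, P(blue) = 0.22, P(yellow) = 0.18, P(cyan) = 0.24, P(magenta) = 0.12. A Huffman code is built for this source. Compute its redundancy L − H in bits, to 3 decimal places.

0.024 bits

Entropy H = −Σ p log₂ p ≈ 2.5164 bits.
Huffman merges: 1/10+3/25→11/50; 7/50+9/50→8/25; 11/50+11/50→11/25; 6/25+8/25→14/25; 11/25+14/25→1. L = 127/50 ≈ 2.5400.
L − H = 2.5400 − 2.5164 = 0.024 bits.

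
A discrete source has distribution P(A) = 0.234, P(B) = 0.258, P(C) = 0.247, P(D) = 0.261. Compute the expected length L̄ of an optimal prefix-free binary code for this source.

Repeatedly combine the two least-probable nodes; the expected code length is the sum of the merged weights.
merge 117/500 + 247/1000 → 481/1000
merge 129/500 + 261/1000 → 519/1000
merge 481/1000 + 519/1000 → 1
L = 481/1000 + 519/1000 + 1 = 2 bits/symbol.

2 bits/symbol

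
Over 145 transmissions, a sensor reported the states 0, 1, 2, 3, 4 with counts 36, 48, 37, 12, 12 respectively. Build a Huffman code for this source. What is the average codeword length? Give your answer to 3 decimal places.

Probabilities are the counts divided by 145.
Repeatedly combine the two least-probable nodes; the expected code length is the sum of the merged weights.
merge 12/145 + 12/145 → 24/145
merge 24/145 + 36/145 → 12/29
merge 37/145 + 48/145 → 17/29
merge 12/29 + 17/29 → 1
L = 24/145 + 12/29 + 17/29 + 1 = 314/145 ≈ 2.166 bits/symbol.

2.166 bits/symbol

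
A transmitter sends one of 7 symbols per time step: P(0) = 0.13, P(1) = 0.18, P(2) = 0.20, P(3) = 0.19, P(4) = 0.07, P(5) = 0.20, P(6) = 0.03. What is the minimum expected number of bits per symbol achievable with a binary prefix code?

Repeatedly combine the two least-probable nodes; the expected code length is the sum of the merged weights.
merge 3/100 + 7/100 → 1/10
merge 1/10 + 13/100 → 23/100
merge 9/50 + 19/100 → 37/100
merge 1/5 + 1/5 → 2/5
merge 23/100 + 37/100 → 3/5
merge 2/5 + 3/5 → 1
L = 1/10 + 23/100 + 37/100 + 2/5 + 3/5 + 1 = 27/10 = 2.7 bits/symbol.

2.7 bits/symbol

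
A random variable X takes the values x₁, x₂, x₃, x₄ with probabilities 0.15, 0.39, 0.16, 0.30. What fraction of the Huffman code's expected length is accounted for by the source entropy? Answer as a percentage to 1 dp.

Entropy H = −Σ p log₂ p ≈ 1.8844 bits.
Huffman merges: 3/20+4/25→31/100; 3/10+31/100→61/100; 39/100+61/100→1. L = 48/25 ≈ 1.9200.
Efficiency = H/L = 1.8844/1.9200 = 98.1%.

98.1%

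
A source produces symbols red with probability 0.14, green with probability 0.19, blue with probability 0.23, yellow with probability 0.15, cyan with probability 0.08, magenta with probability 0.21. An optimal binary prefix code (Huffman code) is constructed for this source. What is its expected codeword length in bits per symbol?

Repeatedly combine the two least-probable nodes; the expected code length is the sum of the merged weights.
merge 2/25 + 7/50 → 11/50
merge 3/20 + 19/100 → 17/50
merge 21/100 + 11/50 → 43/100
merge 23/100 + 17/50 → 57/100
merge 43/100 + 57/100 → 1
L = 11/50 + 17/50 + 43/100 + 57/100 + 1 = 64/25 = 2.56 bits/symbol.

2.56 bits/symbol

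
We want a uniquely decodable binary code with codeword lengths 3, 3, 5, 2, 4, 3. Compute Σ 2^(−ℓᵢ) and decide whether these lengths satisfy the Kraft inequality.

With common denominator 2^5 = 32: Σ 2^(−ℓᵢ) = 4/32 + 4/32 + 1/32 + 8/32 + 2/32 + 4/32 = 23/32 = 0.71875.
Kraft's inequality requires Σ ≤ 1; here Σ = 0.71875 ≤ 1, so such a prefix code exists.

0.71875; yes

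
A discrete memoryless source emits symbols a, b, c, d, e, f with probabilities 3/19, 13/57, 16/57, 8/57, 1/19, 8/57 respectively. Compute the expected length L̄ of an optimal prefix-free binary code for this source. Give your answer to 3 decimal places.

Repeatedly combine the two least-probable nodes; the expected code length is the sum of the merged weights.
merge 1/19 + 8/57 → 11/57
merge 8/57 + 3/19 → 17/57
merge 11/57 + 13/57 → 8/19
merge 16/57 + 17/57 → 11/19
merge 8/19 + 11/19 → 1
L = 11/57 + 17/57 + 8/19 + 11/19 + 1 = 142/57 ≈ 2.491 bits/symbol.

2.491 bits/symbol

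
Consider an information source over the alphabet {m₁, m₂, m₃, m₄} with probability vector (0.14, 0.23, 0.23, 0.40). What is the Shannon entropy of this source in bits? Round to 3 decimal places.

1.901 bits

H = −Σ pᵢ log₂ pᵢ.
−0.14·log₂(0.14) = 0.3971
−0.23·log₂(0.23) = 0.4877
−0.23·log₂(0.23) = 0.4877
−0.40·log₂(0.40) = 0.5288
Sum ≈ 1.9012 → 1.901 bits.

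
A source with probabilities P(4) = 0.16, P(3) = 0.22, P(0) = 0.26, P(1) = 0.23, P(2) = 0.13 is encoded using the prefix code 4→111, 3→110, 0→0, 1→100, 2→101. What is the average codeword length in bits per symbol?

2.48 bits/symbol

L̄ = Σ pᵢ·ℓᵢ = 0.16·3 + 0.22·3 + 0.26·1 + 0.23·3 + 0.13·3 = 2.48 bits/symbol.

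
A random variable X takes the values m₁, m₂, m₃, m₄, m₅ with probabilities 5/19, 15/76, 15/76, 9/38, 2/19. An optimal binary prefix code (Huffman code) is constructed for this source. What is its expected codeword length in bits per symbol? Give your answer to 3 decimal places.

2.303 bits/symbol

Repeatedly combine the two least-probable nodes; the expected code length is the sum of the merged weights.
merge 2/19 + 15/76 → 23/76
merge 15/76 + 9/38 → 33/76
merge 5/19 + 23/76 → 43/76
merge 33/76 + 43/76 → 1
L = 23/76 + 33/76 + 43/76 + 1 = 175/76 ≈ 2.303 bits/symbol.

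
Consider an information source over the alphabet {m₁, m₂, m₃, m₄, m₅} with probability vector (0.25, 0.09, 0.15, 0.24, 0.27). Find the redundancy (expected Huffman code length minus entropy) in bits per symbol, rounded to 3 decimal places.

0.013 bits

Entropy H = −Σ p log₂ p ≈ 2.2274 bits.
Huffman merges: 9/100+3/20→6/25; 6/25+6/25→12/25; 1/4+27/100→13/25; 12/25+13/25→1. L = 56/25 ≈ 2.2400.
L − H = 2.2400 − 2.2274 = 0.013 bits.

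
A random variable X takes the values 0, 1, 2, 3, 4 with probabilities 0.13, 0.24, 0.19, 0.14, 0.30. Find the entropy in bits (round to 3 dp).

2.250 bits

H = −Σ pᵢ log₂ pᵢ.
−0.13·log₂(0.13) = 0.3826
−0.24·log₂(0.24) = 0.4941
−0.19·log₂(0.19) = 0.4552
−0.14·log₂(0.14) = 0.3971
−0.30·log₂(0.30) = 0.5211
Sum ≈ 2.2502 → 2.250 bits.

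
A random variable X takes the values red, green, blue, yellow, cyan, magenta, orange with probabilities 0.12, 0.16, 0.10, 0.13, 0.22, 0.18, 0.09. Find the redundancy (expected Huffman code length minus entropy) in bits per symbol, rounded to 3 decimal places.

0.037 bits

Entropy H = −Σ p log₂ p ≈ 2.7435 bits.
Huffman merges: 9/100+1/10→19/100; 3/25+13/100→1/4; 4/25+9/50→17/50; 19/100+11/50→41/100; 1/4+17/50→59/100; 41/100+59/100→1. L = 139/50 ≈ 2.7800.
L − H = 2.7800 − 2.7435 = 0.037 bits.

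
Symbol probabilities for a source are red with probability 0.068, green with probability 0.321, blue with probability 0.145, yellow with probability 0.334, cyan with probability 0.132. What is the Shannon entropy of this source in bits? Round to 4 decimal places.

2.1079 bits

H = −Σ pᵢ log₂ pᵢ.
−0.068·log₂(0.068) = 0.2637
−0.321·log₂(0.321) = 0.5262
−0.145·log₂(0.145) = 0.4040
−0.334·log₂(0.334) = 0.5284
−0.132·log₂(0.132) = 0.3856
Sum ≈ 2.1079 → 2.1079 bits.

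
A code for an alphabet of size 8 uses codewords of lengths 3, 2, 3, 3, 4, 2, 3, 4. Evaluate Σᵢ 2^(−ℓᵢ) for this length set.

1.125

With common denominator 2^4 = 16: Σ 2^(−ℓᵢ) = 2/16 + 4/16 + 2/16 + 2/16 + 1/16 + 4/16 + 2/16 + 1/16 = 18/16 = 1.125.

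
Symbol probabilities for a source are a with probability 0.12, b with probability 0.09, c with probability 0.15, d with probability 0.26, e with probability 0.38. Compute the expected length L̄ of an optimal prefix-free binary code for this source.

2.19 bits/symbol

Repeatedly combine the two least-probable nodes; the expected code length is the sum of the merged weights.
merge 9/100 + 3/25 → 21/100
merge 3/20 + 21/100 → 9/25
merge 13/50 + 9/25 → 31/50
merge 19/50 + 31/50 → 1
L = 21/100 + 9/25 + 31/50 + 1 = 219/100 = 2.19 bits/symbol.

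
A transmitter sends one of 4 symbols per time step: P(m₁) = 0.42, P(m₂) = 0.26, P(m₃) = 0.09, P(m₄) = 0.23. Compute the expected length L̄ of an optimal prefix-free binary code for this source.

Repeatedly combine the two least-probable nodes; the expected code length is the sum of the merged weights.
merge 9/100 + 23/100 → 8/25
merge 13/50 + 8/25 → 29/50
merge 21/50 + 29/50 → 1
L = 8/25 + 29/50 + 1 = 19/10 = 1.9 bits/symbol.

1.9 bits/symbol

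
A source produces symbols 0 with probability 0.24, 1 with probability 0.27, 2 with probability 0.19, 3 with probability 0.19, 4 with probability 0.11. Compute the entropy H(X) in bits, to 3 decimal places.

H = −Σ pᵢ log₂ pᵢ.
−0.24·log₂(0.24) = 0.4941
−0.27·log₂(0.27) = 0.5100
−0.19·log₂(0.19) = 0.4552
−0.19·log₂(0.19) = 0.4552
−0.11·log₂(0.11) = 0.3503
Sum ≈ 2.2649 → 2.265 bits.

2.265 bits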